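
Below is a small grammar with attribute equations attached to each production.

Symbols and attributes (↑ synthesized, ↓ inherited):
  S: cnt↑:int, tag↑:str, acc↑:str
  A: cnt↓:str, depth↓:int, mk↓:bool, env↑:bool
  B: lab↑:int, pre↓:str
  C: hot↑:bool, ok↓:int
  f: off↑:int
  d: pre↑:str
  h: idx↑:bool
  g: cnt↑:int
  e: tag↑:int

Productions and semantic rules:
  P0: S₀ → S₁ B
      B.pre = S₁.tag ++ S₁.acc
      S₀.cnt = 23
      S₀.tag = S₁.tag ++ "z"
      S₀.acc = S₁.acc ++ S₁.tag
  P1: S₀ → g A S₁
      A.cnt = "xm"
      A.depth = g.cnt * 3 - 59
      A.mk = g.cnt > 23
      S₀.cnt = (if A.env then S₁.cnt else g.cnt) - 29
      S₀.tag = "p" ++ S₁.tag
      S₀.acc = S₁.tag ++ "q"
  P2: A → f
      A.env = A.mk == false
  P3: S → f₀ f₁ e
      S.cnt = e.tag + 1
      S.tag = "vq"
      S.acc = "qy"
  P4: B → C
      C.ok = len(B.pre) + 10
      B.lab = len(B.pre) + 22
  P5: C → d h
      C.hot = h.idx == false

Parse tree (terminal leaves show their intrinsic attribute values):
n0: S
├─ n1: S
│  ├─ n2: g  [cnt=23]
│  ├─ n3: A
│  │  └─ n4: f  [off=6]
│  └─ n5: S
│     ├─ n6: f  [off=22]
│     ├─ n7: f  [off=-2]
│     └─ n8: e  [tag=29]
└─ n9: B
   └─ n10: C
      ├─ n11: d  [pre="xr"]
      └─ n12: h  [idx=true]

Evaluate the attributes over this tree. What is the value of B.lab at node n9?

28

1. n2.cnt = 23  [terminal]
2. n3.cnt = "xm"  ["xm"]
3. n3.depth = 10  [g.cnt * 3 - 59]
4. n3.mk = false  [g.cnt > 23]
5. n4.off = 6  [terminal]
6. n3.env = true  [A.mk == false]
7. n6.off = 22  [terminal]
8. n7.off = -2  [terminal]
9. n8.tag = 29  [terminal]
10. n5.cnt = 30  [e.tag + 1]
11. n5.tag = "vq"  ["vq"]
12. n5.acc = "qy"  ["qy"]
13. n1.cnt = 1  [(if A.env then S₁.cnt else g.cnt) - 29]
14. n1.tag = "pvq"  ["p" ++ S₁.tag]
15. n1.acc = "vqq"  [S₁.tag ++ "q"]
16. n9.pre = "pvqvqq"  [S₁.tag ++ S₁.acc]
17. n10.ok = 16  [len(B.pre) + 10]
18. n11.pre = "xr"  [terminal]
19. n12.idx = true  [terminal]
20. n10.hot = false  [h.idx == false]
21. n9.lab = 28  [len(B.pre) + 22]
22. n0.cnt = 23  [23]
23. n0.tag = "pvqz"  [S₁.tag ++ "z"]
24. n0.acc = "vqqpvq"  [S₁.acc ++ S₁.tag]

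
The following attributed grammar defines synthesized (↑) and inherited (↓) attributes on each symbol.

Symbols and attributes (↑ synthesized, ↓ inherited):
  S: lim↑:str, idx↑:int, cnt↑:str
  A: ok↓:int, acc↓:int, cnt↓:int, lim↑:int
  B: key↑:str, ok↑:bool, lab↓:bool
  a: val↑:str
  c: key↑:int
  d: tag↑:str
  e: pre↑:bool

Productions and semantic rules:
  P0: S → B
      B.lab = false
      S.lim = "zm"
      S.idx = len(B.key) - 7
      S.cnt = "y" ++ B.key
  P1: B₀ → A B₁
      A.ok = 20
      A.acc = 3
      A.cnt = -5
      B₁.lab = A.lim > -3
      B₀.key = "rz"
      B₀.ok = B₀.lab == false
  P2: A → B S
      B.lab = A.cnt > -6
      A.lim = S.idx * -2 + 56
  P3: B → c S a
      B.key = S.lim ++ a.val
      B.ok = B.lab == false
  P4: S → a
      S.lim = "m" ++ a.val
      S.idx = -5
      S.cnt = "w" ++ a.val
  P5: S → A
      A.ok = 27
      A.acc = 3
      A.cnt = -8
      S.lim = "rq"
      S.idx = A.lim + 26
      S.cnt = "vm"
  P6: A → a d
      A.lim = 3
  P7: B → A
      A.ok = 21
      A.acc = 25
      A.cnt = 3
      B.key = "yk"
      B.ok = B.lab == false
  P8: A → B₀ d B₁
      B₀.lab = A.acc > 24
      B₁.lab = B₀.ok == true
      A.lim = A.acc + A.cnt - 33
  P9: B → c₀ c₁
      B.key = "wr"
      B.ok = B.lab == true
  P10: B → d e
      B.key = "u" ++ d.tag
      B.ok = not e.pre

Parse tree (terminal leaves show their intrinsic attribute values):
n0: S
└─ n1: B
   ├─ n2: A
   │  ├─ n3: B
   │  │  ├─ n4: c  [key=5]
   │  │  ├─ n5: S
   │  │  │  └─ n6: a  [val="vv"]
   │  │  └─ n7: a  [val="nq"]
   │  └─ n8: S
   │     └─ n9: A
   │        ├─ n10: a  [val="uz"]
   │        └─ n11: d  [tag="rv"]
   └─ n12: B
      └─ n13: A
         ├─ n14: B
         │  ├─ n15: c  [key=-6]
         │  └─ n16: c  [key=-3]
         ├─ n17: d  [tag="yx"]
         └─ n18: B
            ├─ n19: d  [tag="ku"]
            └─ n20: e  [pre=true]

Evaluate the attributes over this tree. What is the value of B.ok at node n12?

1. n1.lab = false  [false]
2. n2.ok = 20  [20]
3. n2.acc = 3  [3]
4. n2.cnt = -5  [-5]
5. n3.lab = true  [A.cnt > -6]
6. n4.key = 5  [terminal]
7. n6.val = "vv"  [terminal]
8. n5.lim = "mvv"  ["m" ++ a.val]
9. n5.idx = -5  [-5]
10. n5.cnt = "wvv"  ["w" ++ a.val]
11. n7.val = "nq"  [terminal]
12. n3.key = "mvvnq"  [S.lim ++ a.val]
13. n3.ok = false  [B.lab == false]
14. n9.ok = 27  [27]
15. n9.acc = 3  [3]
16. n9.cnt = -8  [-8]
17. n10.val = "uz"  [terminal]
18. n11.tag = "rv"  [terminal]
19. n9.lim = 3  [3]
20. n8.lim = "rq"  ["rq"]
21. n8.idx = 29  [A.lim + 26]
22. n8.cnt = "vm"  ["vm"]
23. n2.lim = -2  [S.idx * -2 + 56]
24. n12.lab = true  [A.lim > -3]
25. n13.ok = 21  [21]
26. n13.acc = 25  [25]
27. n13.cnt = 3  [3]
28. n14.lab = true  [A.acc > 24]
29. n15.key = -6  [terminal]
30. n16.key = -3  [terminal]
31. n14.key = "wr"  ["wr"]
32. n14.ok = true  [B.lab == true]
33. n17.tag = "yx"  [terminal]
34. n18.lab = true  [B₀.ok == true]
35. n19.tag = "ku"  [terminal]
36. n20.pre = true  [terminal]
37. n18.key = "uku"  ["u" ++ d.tag]
38. n18.ok = false  [not e.pre]
39. n13.lim = -5  [A.acc + A.cnt - 33]
40. n12.key = "yk"  ["yk"]
41. n12.ok = false  [B.lab == false]
42. n1.key = "rz"  ["rz"]
43. n1.ok = true  [B₀.lab == false]
44. n0.lim = "zm"  ["zm"]
45. n0.idx = -5  [len(B.key) - 7]
46. n0.cnt = "yrz"  ["y" ++ B.key]

false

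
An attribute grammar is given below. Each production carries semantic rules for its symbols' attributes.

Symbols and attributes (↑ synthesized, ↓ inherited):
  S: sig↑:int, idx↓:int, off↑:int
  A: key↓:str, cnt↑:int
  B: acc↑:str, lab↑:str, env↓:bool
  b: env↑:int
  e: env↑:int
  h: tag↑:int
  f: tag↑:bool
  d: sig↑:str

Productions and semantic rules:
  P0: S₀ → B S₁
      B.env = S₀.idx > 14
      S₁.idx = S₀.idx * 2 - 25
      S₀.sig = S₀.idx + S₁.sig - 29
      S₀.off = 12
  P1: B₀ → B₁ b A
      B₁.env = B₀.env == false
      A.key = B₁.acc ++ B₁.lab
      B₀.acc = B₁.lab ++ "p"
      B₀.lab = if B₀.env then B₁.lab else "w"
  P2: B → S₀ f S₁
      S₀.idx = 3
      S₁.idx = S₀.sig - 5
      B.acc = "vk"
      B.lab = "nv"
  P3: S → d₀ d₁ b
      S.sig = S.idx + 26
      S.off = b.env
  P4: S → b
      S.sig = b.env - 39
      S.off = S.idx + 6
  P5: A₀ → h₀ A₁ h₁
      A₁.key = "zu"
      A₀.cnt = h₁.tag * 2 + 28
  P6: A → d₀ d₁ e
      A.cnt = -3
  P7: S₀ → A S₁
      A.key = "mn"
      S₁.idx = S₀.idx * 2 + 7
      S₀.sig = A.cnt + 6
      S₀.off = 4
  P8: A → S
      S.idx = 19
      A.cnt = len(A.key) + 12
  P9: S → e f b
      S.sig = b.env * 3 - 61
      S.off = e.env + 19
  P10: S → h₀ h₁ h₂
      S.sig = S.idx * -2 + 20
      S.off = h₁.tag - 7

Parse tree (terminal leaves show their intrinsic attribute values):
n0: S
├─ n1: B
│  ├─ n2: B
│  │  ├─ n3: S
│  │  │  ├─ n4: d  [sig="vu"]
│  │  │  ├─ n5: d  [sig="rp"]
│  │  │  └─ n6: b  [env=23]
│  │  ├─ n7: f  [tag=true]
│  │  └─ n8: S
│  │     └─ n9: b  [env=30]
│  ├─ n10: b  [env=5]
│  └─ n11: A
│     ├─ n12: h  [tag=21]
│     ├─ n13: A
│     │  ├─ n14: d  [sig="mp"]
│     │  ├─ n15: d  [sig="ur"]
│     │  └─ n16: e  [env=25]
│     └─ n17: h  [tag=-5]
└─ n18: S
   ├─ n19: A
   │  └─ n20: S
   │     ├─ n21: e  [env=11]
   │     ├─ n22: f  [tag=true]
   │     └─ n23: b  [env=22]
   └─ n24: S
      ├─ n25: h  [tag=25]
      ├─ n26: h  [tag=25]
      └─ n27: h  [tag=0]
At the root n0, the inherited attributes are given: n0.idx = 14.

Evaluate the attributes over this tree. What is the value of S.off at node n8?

1. n0.idx = 14  [given at root]
2. n1.env = false  [S₀.idx > 14]
3. n2.env = true  [B₀.env == false]
4. n3.idx = 3  [3]
5. n4.sig = "vu"  [terminal]
6. n5.sig = "rp"  [terminal]
7. n6.env = 23  [terminal]
8. n3.sig = 29  [S.idx + 26]
9. n3.off = 23  [b.env]
10. n7.tag = true  [terminal]
11. n8.idx = 24  [S₀.sig - 5]
12. n9.env = 30  [terminal]
13. n8.sig = -9  [b.env - 39]
14. n8.off = 30  [S.idx + 6]
15. n2.acc = "vk"  ["vk"]
16. n2.lab = "nv"  ["nv"]
17. n10.env = 5  [terminal]
18. n11.key = "vknv"  [B₁.acc ++ B₁.lab]
19. n12.tag = 21  [terminal]
20. n13.key = "zu"  ["zu"]
21. n14.sig = "mp"  [terminal]
22. n15.sig = "ur"  [terminal]
23. n16.env = 25  [terminal]
24. n13.cnt = -3  [-3]
25. n17.tag = -5  [terminal]
26. n11.cnt = 18  [h₁.tag * 2 + 28]
27. n1.acc = "nvp"  [B₁.lab ++ "p"]
28. n1.lab = "w"  [if B₀.env then B₁.lab else "w"]
29. n18.idx = 3  [S₀.idx * 2 - 25]
30. n19.key = "mn"  ["mn"]
31. n20.idx = 19  [19]
32. n21.env = 11  [terminal]
33. n22.tag = true  [terminal]
34. n23.env = 22  [terminal]
35. n20.sig = 5  [b.env * 3 - 61]
36. n20.off = 30  [e.env + 19]
37. n19.cnt = 14  [len(A.key) + 12]
38. n24.idx = 13  [S₀.idx * 2 + 7]
39. n25.tag = 25  [terminal]
40. n26.tag = 25  [terminal]
41. n27.tag = 0  [terminal]
42. n24.sig = -6  [S.idx * -2 + 20]
43. n24.off = 18  [h₁.tag - 7]
44. n18.sig = 20  [A.cnt + 6]
45. n18.off = 4  [4]
46. n0.sig = 5  [S₀.idx + S₁.sig - 29]
47. n0.off = 12  [12]

30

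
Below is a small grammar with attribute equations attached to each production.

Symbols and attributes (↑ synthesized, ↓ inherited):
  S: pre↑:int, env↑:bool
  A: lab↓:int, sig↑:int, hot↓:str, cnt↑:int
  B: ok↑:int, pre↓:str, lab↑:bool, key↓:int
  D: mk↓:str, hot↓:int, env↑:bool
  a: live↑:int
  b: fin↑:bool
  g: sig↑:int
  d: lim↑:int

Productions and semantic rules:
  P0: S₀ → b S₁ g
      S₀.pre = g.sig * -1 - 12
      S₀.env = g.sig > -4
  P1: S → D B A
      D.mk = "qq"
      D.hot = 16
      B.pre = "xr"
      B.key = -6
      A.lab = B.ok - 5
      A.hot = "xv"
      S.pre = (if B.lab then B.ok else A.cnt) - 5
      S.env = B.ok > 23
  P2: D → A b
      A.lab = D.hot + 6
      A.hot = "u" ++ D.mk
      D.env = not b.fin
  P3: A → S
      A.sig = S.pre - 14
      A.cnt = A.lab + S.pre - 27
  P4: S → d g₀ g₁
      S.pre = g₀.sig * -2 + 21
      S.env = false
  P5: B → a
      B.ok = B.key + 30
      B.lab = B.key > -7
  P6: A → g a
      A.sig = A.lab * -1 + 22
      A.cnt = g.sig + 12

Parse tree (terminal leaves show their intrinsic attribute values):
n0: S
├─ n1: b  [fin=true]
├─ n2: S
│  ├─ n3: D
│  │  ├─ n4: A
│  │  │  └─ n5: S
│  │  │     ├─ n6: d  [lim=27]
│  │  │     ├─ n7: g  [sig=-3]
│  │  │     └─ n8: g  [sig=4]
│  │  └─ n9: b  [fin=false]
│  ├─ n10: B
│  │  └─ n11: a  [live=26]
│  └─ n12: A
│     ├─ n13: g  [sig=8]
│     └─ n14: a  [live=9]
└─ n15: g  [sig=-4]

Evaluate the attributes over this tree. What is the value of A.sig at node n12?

3

1. n1.fin = true  [terminal]
2. n3.mk = "qq"  ["qq"]
3. n3.hot = 16  [16]
4. n4.lab = 22  [D.hot + 6]
5. n4.hot = "uqq"  ["u" ++ D.mk]
6. n6.lim = 27  [terminal]
7. n7.sig = -3  [terminal]
8. n8.sig = 4  [terminal]
9. n5.pre = 27  [g₀.sig * -2 + 21]
10. n5.env = false  [false]
11. n4.sig = 13  [S.pre - 14]
12. n4.cnt = 22  [A.lab + S.pre - 27]
13. n9.fin = false  [terminal]
14. n3.env = true  [not b.fin]
15. n10.pre = "xr"  ["xr"]
16. n10.key = -6  [-6]
17. n11.live = 26  [terminal]
18. n10.ok = 24  [B.key + 30]
19. n10.lab = true  [B.key > -7]
20. n12.lab = 19  [B.ok - 5]
21. n12.hot = "xv"  ["xv"]
22. n13.sig = 8  [terminal]
23. n14.live = 9  [terminal]
24. n12.sig = 3  [A.lab * -1 + 22]
25. n12.cnt = 20  [g.sig + 12]
26. n2.pre = 19  [(if B.lab then B.ok else A.cnt) - 5]
27. n2.env = true  [B.ok > 23]
28. n15.sig = -4  [terminal]
29. n0.pre = -8  [g.sig * -1 - 12]
30. n0.env = false  [g.sig > -4]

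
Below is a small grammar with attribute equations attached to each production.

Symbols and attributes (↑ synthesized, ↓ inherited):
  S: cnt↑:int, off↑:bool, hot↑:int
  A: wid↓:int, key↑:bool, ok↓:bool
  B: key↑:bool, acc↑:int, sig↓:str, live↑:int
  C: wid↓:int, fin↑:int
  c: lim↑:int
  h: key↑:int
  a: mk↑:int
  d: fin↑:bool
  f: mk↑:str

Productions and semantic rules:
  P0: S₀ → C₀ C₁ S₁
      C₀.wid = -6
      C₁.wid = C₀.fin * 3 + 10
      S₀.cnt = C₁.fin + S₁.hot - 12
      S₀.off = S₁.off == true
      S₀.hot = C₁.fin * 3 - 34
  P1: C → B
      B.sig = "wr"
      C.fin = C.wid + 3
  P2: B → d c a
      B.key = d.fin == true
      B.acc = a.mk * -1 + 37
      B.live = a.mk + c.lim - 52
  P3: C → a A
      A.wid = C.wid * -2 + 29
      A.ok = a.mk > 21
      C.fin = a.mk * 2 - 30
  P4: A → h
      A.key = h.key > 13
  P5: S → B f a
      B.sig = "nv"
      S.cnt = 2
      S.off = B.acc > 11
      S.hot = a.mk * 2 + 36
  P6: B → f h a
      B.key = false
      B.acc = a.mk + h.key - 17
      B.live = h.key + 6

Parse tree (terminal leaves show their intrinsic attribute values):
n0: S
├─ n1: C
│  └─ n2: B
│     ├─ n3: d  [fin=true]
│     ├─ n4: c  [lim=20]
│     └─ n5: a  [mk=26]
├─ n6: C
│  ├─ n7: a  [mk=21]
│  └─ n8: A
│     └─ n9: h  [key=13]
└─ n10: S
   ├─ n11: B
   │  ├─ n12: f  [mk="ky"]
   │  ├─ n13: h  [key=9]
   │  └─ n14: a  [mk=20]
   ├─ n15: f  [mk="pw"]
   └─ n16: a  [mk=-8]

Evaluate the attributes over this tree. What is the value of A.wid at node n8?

27

1. n1.wid = -6  [-6]
2. n2.sig = "wr"  ["wr"]
3. n3.fin = true  [terminal]
4. n4.lim = 20  [terminal]
5. n5.mk = 26  [terminal]
6. n2.key = true  [d.fin == true]
7. n2.acc = 11  [a.mk * -1 + 37]
8. n2.live = -6  [a.mk + c.lim - 52]
9. n1.fin = -3  [C.wid + 3]
10. n6.wid = 1  [C₀.fin * 3 + 10]
11. n7.mk = 21  [terminal]
12. n8.wid = 27  [C.wid * -2 + 29]
13. n8.ok = false  [a.mk > 21]
14. n9.key = 13  [terminal]
15. n8.key = false  [h.key > 13]
16. n6.fin = 12  [a.mk * 2 - 30]
17. n11.sig = "nv"  ["nv"]
18. n12.mk = "ky"  [terminal]
19. n13.key = 9  [terminal]
20. n14.mk = 20  [terminal]
21. n11.key = false  [false]
22. n11.acc = 12  [a.mk + h.key - 17]
23. n11.live = 15  [h.key + 6]
24. n15.mk = "pw"  [terminal]
25. n16.mk = -8  [terminal]
26. n10.cnt = 2  [2]
27. n10.off = true  [B.acc > 11]
28. n10.hot = 20  [a.mk * 2 + 36]
29. n0.cnt = 20  [C₁.fin + S₁.hot - 12]
30. n0.off = true  [S₁.off == true]
31. n0.hot = 2  [C₁.fin * 3 - 34]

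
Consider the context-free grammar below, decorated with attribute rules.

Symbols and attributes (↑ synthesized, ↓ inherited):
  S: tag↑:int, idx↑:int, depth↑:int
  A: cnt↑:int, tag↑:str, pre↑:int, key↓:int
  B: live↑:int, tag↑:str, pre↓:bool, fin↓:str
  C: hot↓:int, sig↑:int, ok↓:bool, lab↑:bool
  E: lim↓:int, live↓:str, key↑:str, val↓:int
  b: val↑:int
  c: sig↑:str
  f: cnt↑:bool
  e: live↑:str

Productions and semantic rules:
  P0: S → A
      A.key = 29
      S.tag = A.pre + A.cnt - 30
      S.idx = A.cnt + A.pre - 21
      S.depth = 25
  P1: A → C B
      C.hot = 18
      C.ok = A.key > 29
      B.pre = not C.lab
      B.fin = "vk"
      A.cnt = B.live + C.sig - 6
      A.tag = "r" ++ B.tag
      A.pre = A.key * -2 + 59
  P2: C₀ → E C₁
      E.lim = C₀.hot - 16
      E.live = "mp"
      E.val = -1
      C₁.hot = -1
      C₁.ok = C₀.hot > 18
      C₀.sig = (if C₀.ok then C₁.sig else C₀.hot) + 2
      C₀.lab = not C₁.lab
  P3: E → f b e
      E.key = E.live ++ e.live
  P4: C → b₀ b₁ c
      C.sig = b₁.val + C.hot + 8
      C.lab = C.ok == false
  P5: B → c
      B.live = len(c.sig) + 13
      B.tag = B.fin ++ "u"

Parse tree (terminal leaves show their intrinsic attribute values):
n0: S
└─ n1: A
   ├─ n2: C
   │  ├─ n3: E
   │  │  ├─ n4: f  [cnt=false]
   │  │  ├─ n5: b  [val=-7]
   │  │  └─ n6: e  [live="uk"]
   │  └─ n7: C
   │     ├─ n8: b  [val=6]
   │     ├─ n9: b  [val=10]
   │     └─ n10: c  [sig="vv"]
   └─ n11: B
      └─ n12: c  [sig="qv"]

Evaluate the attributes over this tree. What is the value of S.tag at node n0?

1. n1.key = 29  [29]
2. n2.hot = 18  [18]
3. n2.ok = false  [A.key > 29]
4. n3.lim = 2  [C₀.hot - 16]
5. n3.live = "mp"  ["mp"]
6. n3.val = -1  [-1]
7. n4.cnt = false  [terminal]
8. n5.val = -7  [terminal]
9. n6.live = "uk"  [terminal]
10. n3.key = "mpuk"  [E.live ++ e.live]
11. n7.hot = -1  [-1]
12. n7.ok = false  [C₀.hot > 18]
13. n8.val = 6  [terminal]
14. n9.val = 10  [terminal]
15. n10.sig = "vv"  [terminal]
16. n7.sig = 17  [b₁.val + C.hot + 8]
17. n7.lab = true  [C.ok == false]
18. n2.sig = 20  [(if C₀.ok then C₁.sig else C₀.hot) + 2]
19. n2.lab = false  [not C₁.lab]
20. n11.pre = true  [not C.lab]
21. n11.fin = "vk"  ["vk"]
22. n12.sig = "qv"  [terminal]
23. n11.live = 15  [len(c.sig) + 13]
24. n11.tag = "vku"  [B.fin ++ "u"]
25. n1.cnt = 29  [B.live + C.sig - 6]
26. n1.tag = "rvku"  ["r" ++ B.tag]
27. n1.pre = 1  [A.key * -2 + 59]
28. n0.tag = 0  [A.pre + A.cnt - 30]
29. n0.idx = 9  [A.cnt + A.pre - 21]
30. n0.depth = 25  [25]

0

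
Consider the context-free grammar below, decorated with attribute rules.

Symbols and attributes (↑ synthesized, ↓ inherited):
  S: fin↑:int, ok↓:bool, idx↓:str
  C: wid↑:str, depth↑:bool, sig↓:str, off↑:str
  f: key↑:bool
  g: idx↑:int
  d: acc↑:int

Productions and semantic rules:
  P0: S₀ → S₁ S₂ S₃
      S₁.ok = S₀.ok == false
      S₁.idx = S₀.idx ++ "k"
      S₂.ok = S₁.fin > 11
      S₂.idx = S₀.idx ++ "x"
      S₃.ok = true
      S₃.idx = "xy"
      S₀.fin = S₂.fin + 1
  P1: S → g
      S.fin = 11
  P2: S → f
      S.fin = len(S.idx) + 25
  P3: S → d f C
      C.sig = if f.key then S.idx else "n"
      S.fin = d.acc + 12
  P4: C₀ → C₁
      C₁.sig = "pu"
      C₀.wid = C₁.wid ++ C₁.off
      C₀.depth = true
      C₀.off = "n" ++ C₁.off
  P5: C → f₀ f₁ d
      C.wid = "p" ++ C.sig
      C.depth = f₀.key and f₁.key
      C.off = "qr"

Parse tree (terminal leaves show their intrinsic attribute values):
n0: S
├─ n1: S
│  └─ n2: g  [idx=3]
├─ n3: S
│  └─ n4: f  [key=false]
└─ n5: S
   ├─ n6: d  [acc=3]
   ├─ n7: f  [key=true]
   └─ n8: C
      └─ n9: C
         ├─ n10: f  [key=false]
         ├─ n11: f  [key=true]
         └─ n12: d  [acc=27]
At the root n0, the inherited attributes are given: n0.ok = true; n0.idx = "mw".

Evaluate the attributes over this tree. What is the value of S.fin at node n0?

1. n0.ok = true  [given at root]
2. n0.idx = "mw"  [given at root]
3. n1.ok = false  [S₀.ok == false]
4. n1.idx = "mwk"  [S₀.idx ++ "k"]
5. n2.idx = 3  [terminal]
6. n1.fin = 11  [11]
7. n3.ok = false  [S₁.fin > 11]
8. n3.idx = "mwx"  [S₀.idx ++ "x"]
9. n4.key = false  [terminal]
10. n3.fin = 28  [len(S.idx) + 25]
11. n5.ok = true  [true]
12. n5.idx = "xy"  ["xy"]
13. n6.acc = 3  [terminal]
14. n7.key = true  [terminal]
15. n8.sig = "xy"  [if f.key then S.idx else "n"]
16. n9.sig = "pu"  ["pu"]
17. n10.key = false  [terminal]
18. n11.key = true  [terminal]
19. n12.acc = 27  [terminal]
20. n9.wid = "ppu"  ["p" ++ C.sig]
21. n9.depth = false  [f₀.key and f₁.key]
22. n9.off = "qr"  ["qr"]
23. n8.wid = "ppuqr"  [C₁.wid ++ C₁.off]
24. n8.depth = true  [true]
25. n8.off = "nqr"  ["n" ++ C₁.off]
26. n5.fin = 15  [d.acc + 12]
27. n0.fin = 29  [S₂.fin + 1]

29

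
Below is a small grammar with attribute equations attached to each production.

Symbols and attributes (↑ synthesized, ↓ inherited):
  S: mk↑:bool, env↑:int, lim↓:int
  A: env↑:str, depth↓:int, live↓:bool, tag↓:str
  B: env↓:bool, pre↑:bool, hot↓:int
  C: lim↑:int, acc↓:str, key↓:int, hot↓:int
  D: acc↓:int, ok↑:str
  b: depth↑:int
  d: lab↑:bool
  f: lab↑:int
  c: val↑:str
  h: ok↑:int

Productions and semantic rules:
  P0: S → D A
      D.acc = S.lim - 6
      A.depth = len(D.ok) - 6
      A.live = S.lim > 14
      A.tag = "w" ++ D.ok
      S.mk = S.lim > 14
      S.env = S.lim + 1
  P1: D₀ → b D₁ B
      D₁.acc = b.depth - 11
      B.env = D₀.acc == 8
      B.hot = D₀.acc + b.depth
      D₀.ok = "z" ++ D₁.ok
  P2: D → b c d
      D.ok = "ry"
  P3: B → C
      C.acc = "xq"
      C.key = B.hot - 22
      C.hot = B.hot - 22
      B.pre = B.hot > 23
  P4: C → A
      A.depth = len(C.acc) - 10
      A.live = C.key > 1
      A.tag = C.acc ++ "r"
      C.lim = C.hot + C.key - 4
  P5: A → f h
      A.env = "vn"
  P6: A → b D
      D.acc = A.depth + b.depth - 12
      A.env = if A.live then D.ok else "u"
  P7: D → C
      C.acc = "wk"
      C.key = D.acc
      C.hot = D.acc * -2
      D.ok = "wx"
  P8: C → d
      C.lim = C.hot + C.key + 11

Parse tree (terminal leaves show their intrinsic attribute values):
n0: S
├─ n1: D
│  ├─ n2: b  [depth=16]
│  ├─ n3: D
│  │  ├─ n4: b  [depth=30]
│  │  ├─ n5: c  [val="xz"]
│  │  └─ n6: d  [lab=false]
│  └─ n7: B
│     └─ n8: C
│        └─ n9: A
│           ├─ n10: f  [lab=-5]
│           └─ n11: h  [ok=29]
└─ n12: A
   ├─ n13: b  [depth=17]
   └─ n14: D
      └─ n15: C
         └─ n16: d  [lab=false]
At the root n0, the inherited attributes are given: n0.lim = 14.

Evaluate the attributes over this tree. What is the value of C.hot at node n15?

-4

1. n0.lim = 14  [given at root]
2. n1.acc = 8  [S.lim - 6]
3. n2.depth = 16  [terminal]
4. n3.acc = 5  [b.depth - 11]
5. n4.depth = 30  [terminal]
6. n5.val = "xz"  [terminal]
7. n6.lab = false  [terminal]
8. n3.ok = "ry"  ["ry"]
9. n7.env = true  [D₀.acc == 8]
10. n7.hot = 24  [D₀.acc + b.depth]
11. n8.acc = "xq"  ["xq"]
12. n8.key = 2  [B.hot - 22]
13. n8.hot = 2  [B.hot - 22]
14. n9.depth = -8  [len(C.acc) - 10]
15. n9.live = true  [C.key > 1]
16. n9.tag = "xqr"  [C.acc ++ "r"]
17. n10.lab = -5  [terminal]
18. n11.ok = 29  [terminal]
19. n9.env = "vn"  ["vn"]
20. n8.lim = 0  [C.hot + C.key - 4]
21. n7.pre = true  [B.hot > 23]
22. n1.ok = "zry"  ["z" ++ D₁.ok]
23. n12.depth = -3  [len(D.ok) - 6]
24. n12.live = false  [S.lim > 14]
25. n12.tag = "wzry"  ["w" ++ D.ok]
26. n13.depth = 17  [terminal]
27. n14.acc = 2  [A.depth + b.depth - 12]
28. n15.acc = "wk"  ["wk"]
29. n15.key = 2  [D.acc]
30. n15.hot = -4  [D.acc * -2]
31. n16.lab = false  [terminal]
32. n15.lim = 9  [C.hot + C.key + 11]
33. n14.ok = "wx"  ["wx"]
34. n12.env = "u"  [if A.live then D.ok else "u"]
35. n0.mk = false  [S.lim > 14]
36. n0.env = 15  [S.lim + 1]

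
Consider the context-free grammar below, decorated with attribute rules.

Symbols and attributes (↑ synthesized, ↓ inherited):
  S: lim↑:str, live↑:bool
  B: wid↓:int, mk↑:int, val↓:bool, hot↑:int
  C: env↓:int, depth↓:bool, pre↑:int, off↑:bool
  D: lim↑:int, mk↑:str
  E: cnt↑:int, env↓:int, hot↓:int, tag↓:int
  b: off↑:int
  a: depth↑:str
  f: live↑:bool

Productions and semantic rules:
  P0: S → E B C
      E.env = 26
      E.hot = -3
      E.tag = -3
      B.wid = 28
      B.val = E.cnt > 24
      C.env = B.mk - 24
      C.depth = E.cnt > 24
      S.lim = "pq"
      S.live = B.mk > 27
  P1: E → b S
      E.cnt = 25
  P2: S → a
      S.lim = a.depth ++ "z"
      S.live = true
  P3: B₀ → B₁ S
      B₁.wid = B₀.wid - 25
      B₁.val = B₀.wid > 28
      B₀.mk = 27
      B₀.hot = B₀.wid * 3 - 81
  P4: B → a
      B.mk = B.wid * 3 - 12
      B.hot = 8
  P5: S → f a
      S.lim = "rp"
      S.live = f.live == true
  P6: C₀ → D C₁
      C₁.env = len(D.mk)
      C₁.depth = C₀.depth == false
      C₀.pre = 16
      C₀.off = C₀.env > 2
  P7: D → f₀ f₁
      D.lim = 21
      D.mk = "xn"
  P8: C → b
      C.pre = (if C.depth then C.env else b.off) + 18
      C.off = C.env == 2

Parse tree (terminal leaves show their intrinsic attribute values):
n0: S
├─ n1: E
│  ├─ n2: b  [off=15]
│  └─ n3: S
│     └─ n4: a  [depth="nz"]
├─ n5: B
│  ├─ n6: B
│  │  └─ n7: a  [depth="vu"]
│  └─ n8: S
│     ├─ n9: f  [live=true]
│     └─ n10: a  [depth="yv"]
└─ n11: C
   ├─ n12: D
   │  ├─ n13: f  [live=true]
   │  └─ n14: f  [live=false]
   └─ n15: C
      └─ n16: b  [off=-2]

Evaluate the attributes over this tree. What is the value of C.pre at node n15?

16

1. n1.env = 26  [26]
2. n1.hot = -3  [-3]
3. n1.tag = -3  [-3]
4. n2.off = 15  [terminal]
5. n4.depth = "nz"  [terminal]
6. n3.lim = "nzz"  [a.depth ++ "z"]
7. n3.live = true  [true]
8. n1.cnt = 25  [25]
9. n5.wid = 28  [28]
10. n5.val = true  [E.cnt > 24]
11. n6.wid = 3  [B₀.wid - 25]
12. n6.val = false  [B₀.wid > 28]
13. n7.depth = "vu"  [terminal]
14. n6.mk = -3  [B.wid * 3 - 12]
15. n6.hot = 8  [8]
16. n9.live = true  [terminal]
17. n10.depth = "yv"  [terminal]
18. n8.lim = "rp"  ["rp"]
19. n8.live = true  [f.live == true]
20. n5.mk = 27  [27]
21. n5.hot = 3  [B₀.wid * 3 - 81]
22. n11.env = 3  [B.mk - 24]
23. n11.depth = true  [E.cnt > 24]
24. n13.live = true  [terminal]
25. n14.live = false  [terminal]
26. n12.lim = 21  [21]
27. n12.mk = "xn"  ["xn"]
28. n15.env = 2  [len(D.mk)]
29. n15.depth = false  [C₀.depth == false]
30. n16.off = -2  [terminal]
31. n15.pre = 16  [(if C.depth then C.env else b.off) + 18]
32. n15.off = true  [C.env == 2]
33. n11.pre = 16  [16]
34. n11.off = true  [C₀.env > 2]
35. n0.lim = "pq"  ["pq"]
36. n0.live = false  [B.mk > 27]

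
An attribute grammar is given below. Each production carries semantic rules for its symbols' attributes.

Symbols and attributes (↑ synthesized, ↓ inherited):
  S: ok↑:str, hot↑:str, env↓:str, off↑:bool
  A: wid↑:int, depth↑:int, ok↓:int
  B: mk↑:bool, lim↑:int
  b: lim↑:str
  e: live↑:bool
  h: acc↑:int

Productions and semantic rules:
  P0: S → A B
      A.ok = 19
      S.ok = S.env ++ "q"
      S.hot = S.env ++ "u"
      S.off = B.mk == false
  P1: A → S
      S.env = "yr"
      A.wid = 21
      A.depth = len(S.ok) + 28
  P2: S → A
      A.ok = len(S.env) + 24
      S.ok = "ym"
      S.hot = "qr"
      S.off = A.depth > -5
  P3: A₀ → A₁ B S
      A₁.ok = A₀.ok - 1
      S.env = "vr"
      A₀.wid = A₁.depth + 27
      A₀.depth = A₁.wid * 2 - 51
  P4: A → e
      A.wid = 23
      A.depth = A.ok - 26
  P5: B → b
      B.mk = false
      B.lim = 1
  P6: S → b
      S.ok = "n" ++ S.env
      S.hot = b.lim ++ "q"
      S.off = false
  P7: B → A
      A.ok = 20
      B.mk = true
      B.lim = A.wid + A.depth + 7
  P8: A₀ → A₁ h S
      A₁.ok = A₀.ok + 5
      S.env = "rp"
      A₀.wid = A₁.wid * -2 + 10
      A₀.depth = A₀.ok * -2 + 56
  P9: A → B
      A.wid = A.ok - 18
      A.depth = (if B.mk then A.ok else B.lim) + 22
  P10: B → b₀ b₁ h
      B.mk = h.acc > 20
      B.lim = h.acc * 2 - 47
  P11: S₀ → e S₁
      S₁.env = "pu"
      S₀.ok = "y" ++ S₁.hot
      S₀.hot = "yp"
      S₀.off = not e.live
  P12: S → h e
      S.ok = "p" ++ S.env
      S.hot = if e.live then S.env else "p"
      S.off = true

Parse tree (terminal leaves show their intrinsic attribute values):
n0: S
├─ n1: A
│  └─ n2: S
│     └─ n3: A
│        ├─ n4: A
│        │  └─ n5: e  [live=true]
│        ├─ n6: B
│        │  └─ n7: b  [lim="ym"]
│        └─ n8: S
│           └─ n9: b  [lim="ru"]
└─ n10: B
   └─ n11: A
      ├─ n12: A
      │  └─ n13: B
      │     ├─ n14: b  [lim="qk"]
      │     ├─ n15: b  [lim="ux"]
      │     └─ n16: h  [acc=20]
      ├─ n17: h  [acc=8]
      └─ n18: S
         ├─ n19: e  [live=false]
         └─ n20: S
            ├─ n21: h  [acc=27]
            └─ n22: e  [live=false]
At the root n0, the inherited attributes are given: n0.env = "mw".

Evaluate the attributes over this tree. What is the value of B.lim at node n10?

19

1. n0.env = "mw"  [given at root]
2. n1.ok = 19  [19]
3. n2.env = "yr"  ["yr"]
4. n3.ok = 26  [len(S.env) + 24]
5. n4.ok = 25  [A₀.ok - 1]
6. n5.live = true  [terminal]
7. n4.wid = 23  [23]
8. n4.depth = -1  [A.ok - 26]
9. n7.lim = "ym"  [terminal]
10. n6.mk = false  [false]
11. n6.lim = 1  [1]
12. n8.env = "vr"  ["vr"]
13. n9.lim = "ru"  [terminal]
14. n8.ok = "nvr"  ["n" ++ S.env]
15. n8.hot = "ruq"  [b.lim ++ "q"]
16. n8.off = false  [false]
17. n3.wid = 26  [A₁.depth + 27]
18. n3.depth = -5  [A₁.wid * 2 - 51]
19. n2.ok = "ym"  ["ym"]
20. n2.hot = "qr"  ["qr"]
21. n2.off = false  [A.depth > -5]
22. n1.wid = 21  [21]
23. n1.depth = 30  [len(S.ok) + 28]
24. n11.ok = 20  [20]
25. n12.ok = 25  [A₀.ok + 5]
26. n14.lim = "qk"  [terminal]
27. n15.lim = "ux"  [terminal]
28. n16.acc = 20  [terminal]
29. n13.mk = false  [h.acc > 20]
30. n13.lim = -7  [h.acc * 2 - 47]
31. n12.wid = 7  [A.ok - 18]
32. n12.depth = 15  [(if B.mk then A.ok else B.lim) + 22]
33. n17.acc = 8  [terminal]
34. n18.env = "rp"  ["rp"]
35. n19.live = false  [terminal]
36. n20.env = "pu"  ["pu"]
37. n21.acc = 27  [terminal]
38. n22.live = false  [terminal]
39. n20.ok = "ppu"  ["p" ++ S.env]
40. n20.hot = "p"  [if e.live then S.env else "p"]
41. n20.off = true  [true]
42. n18.ok = "yp"  ["y" ++ S₁.hot]
43. n18.hot = "yp"  ["yp"]
44. n18.off = true  [not e.live]
45. n11.wid = -4  [A₁.wid * -2 + 10]
46. n11.depth = 16  [A₀.ok * -2 + 56]
47. n10.mk = true  [true]
48. n10.lim = 19  [A.wid + A.depth + 7]
49. n0.ok = "mwq"  [S.env ++ "q"]
50. n0.hot = "mwu"  [S.env ++ "u"]
51. n0.off = false  [B.mk == false]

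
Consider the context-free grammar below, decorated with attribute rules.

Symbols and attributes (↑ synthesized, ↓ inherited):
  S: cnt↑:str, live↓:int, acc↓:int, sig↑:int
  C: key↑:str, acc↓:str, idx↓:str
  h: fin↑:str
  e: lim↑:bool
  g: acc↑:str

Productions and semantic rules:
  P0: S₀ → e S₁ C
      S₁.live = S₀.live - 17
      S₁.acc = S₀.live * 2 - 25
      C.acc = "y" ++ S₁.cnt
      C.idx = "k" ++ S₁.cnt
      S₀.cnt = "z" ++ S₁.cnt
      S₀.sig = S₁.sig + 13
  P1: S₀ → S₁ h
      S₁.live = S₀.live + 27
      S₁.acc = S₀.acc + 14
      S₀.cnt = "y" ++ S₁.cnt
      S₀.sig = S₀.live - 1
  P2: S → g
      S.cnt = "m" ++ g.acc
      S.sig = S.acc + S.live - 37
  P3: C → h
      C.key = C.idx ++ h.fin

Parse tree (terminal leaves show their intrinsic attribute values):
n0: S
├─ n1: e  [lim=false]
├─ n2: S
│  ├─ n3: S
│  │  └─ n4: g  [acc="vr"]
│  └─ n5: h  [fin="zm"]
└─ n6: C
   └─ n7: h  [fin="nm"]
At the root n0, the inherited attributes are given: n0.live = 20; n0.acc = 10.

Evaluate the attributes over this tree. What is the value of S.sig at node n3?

1. n0.live = 20  [given at root]
2. n0.acc = 10  [given at root]
3. n1.lim = false  [terminal]
4. n2.live = 3  [S₀.live - 17]
5. n2.acc = 15  [S₀.live * 2 - 25]
6. n3.live = 30  [S₀.live + 27]
7. n3.acc = 29  [S₀.acc + 14]
8. n4.acc = "vr"  [terminal]
9. n3.cnt = "mvr"  ["m" ++ g.acc]
10. n3.sig = 22  [S.acc + S.live - 37]
11. n5.fin = "zm"  [terminal]
12. n2.cnt = "ymvr"  ["y" ++ S₁.cnt]
13. n2.sig = 2  [S₀.live - 1]
14. n6.acc = "yymvr"  ["y" ++ S₁.cnt]
15. n6.idx = "kymvr"  ["k" ++ S₁.cnt]
16. n7.fin = "nm"  [terminal]
17. n6.key = "kymvrnm"  [C.idx ++ h.fin]
18. n0.cnt = "zymvr"  ["z" ++ S₁.cnt]
19. n0.sig = 15  [S₁.sig + 13]

22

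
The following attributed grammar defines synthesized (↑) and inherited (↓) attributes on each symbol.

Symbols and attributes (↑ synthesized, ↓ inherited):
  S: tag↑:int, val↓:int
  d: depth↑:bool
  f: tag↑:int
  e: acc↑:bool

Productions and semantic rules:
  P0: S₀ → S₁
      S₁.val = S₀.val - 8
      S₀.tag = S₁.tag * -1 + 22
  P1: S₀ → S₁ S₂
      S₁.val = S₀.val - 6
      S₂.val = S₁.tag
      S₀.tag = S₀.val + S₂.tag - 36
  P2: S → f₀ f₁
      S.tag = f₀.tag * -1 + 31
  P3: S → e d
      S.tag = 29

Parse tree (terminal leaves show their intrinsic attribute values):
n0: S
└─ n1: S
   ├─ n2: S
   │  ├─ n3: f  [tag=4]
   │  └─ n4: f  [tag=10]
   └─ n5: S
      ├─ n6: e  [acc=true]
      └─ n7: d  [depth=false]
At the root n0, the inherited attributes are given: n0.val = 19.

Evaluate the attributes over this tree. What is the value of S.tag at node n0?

1. n0.val = 19  [given at root]
2. n1.val = 11  [S₀.val - 8]
3. n2.val = 5  [S₀.val - 6]
4. n3.tag = 4  [terminal]
5. n4.tag = 10  [terminal]
6. n2.tag = 27  [f₀.tag * -1 + 31]
7. n5.val = 27  [S₁.tag]
8. n6.acc = true  [terminal]
9. n7.depth = false  [terminal]
10. n5.tag = 29  [29]
11. n1.tag = 4  [S₀.val + S₂.tag - 36]
12. n0.tag = 18  [S₁.tag * -1 + 22]

18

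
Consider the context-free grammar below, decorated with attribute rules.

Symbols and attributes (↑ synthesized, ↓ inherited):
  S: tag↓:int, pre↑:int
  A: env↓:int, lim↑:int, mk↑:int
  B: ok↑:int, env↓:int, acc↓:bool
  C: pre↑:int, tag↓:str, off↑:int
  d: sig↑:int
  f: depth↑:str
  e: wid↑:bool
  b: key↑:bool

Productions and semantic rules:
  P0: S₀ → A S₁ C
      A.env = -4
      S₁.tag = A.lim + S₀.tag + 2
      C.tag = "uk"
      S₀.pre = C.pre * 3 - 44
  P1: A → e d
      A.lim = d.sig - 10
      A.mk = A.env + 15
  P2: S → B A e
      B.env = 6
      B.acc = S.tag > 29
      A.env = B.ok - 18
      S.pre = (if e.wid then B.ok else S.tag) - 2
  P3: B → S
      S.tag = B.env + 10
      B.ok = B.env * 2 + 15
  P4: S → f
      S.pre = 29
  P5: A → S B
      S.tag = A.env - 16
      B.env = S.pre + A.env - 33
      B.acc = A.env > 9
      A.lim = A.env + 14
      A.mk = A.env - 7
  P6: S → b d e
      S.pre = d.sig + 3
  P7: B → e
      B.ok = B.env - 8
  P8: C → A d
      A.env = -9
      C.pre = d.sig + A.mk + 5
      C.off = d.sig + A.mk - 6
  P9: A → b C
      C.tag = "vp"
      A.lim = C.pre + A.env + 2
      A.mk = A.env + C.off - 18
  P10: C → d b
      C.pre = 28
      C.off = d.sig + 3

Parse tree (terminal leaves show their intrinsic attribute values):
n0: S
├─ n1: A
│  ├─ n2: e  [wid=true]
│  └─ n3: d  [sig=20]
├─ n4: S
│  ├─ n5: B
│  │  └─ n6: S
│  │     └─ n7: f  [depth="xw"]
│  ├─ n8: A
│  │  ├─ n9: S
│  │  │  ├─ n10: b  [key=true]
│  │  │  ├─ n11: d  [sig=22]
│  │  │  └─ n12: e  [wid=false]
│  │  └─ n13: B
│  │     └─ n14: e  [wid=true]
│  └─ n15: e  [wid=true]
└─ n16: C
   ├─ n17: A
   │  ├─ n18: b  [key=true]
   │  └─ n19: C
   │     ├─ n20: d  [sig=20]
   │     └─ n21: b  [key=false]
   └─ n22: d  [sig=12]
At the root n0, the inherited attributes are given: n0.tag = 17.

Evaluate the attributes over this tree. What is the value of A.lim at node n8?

1. n0.tag = 17  [given at root]
2. n1.env = -4  [-4]
3. n2.wid = true  [terminal]
4. n3.sig = 20  [terminal]
5. n1.lim = 10  [d.sig - 10]
6. n1.mk = 11  [A.env + 15]
7. n4.tag = 29  [A.lim + S₀.tag + 2]
8. n5.env = 6  [6]
9. n5.acc = false  [S.tag > 29]
10. n6.tag = 16  [B.env + 10]
11. n7.depth = "xw"  [terminal]
12. n6.pre = 29  [29]
13. n5.ok = 27  [B.env * 2 + 15]
14. n8.env = 9  [B.ok - 18]
15. n9.tag = -7  [A.env - 16]
16. n10.key = true  [terminal]
17. n11.sig = 22  [terminal]
18. n12.wid = false  [terminal]
19. n9.pre = 25  [d.sig + 3]
20. n13.env = 1  [S.pre + A.env - 33]
21. n13.acc = false  [A.env > 9]
22. n14.wid = true  [terminal]
23. n13.ok = -7  [B.env - 8]
24. n8.lim = 23  [A.env + 14]
25. n8.mk = 2  [A.env - 7]
26. n15.wid = true  [terminal]
27. n4.pre = 25  [(if e.wid then B.ok else S.tag) - 2]
28. n16.tag = "uk"  ["uk"]
29. n17.env = -9  [-9]
30. n18.key = true  [terminal]
31. n19.tag = "vp"  ["vp"]
32. n20.sig = 20  [terminal]
33. n21.key = false  [terminal]
34. n19.pre = 28  [28]
35. n19.off = 23  [d.sig + 3]
36. n17.lim = 21  [C.pre + A.env + 2]
37. n17.mk = -4  [A.env + C.off - 18]
38. n22.sig = 12  [terminal]
39. n16.pre = 13  [d.sig + A.mk + 5]
40. n16.off = 2  [d.sig + A.mk - 6]
41. n0.pre = -5  [C.pre * 3 - 44]

23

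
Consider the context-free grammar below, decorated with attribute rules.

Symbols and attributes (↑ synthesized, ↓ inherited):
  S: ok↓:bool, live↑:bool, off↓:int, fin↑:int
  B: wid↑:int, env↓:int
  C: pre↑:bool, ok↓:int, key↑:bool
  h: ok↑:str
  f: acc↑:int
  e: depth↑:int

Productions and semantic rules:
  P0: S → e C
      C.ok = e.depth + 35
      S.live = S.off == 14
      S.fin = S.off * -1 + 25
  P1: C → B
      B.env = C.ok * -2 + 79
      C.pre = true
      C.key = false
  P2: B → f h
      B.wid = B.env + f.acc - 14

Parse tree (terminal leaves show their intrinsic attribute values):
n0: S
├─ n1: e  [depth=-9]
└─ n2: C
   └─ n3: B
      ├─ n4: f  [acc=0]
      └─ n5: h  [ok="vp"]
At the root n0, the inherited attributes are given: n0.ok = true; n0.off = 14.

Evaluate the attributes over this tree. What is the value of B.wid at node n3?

1. n0.ok = true  [given at root]
2. n0.off = 14  [given at root]
3. n1.depth = -9  [terminal]
4. n2.ok = 26  [e.depth + 35]
5. n3.env = 27  [C.ok * -2 + 79]
6. n4.acc = 0  [terminal]
7. n5.ok = "vp"  [terminal]
8. n3.wid = 13  [B.env + f.acc - 14]
9. n2.pre = true  [true]
10. n2.key = false  [false]
11. n0.live = true  [S.off == 14]
12. n0.fin = 11  [S.off * -1 + 25]

13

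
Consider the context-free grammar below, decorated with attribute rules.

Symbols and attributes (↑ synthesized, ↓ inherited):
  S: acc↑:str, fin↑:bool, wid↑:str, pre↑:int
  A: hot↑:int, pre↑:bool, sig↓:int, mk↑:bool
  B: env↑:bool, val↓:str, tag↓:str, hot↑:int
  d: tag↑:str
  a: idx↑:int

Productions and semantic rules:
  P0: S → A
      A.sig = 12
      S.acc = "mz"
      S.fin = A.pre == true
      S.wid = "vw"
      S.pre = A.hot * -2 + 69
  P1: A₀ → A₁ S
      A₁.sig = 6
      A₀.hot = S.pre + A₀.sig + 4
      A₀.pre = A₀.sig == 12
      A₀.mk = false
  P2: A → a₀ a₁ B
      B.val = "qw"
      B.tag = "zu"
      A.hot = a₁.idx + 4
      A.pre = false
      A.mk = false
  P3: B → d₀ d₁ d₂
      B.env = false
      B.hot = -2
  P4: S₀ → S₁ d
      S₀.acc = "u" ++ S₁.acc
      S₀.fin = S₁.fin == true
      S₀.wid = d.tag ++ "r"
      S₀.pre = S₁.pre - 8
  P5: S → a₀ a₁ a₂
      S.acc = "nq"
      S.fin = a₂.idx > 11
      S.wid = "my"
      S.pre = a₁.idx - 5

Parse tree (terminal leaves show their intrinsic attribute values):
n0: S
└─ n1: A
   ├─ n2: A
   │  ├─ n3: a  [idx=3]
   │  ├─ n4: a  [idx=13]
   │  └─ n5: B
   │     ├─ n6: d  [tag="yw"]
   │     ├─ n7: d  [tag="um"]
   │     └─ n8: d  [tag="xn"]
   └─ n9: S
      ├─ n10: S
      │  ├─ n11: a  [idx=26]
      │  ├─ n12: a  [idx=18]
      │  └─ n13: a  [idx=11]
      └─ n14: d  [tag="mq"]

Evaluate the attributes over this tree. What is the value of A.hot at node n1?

21

1. n1.sig = 12  [12]
2. n2.sig = 6  [6]
3. n3.idx = 3  [terminal]
4. n4.idx = 13  [terminal]
5. n5.val = "qw"  ["qw"]
6. n5.tag = "zu"  ["zu"]
7. n6.tag = "yw"  [terminal]
8. n7.tag = "um"  [terminal]
9. n8.tag = "xn"  [terminal]
10. n5.env = false  [false]
11. n5.hot = -2  [-2]
12. n2.hot = 17  [a₁.idx + 4]
13. n2.pre = false  [false]
14. n2.mk = false  [false]
15. n11.idx = 26  [terminal]
16. n12.idx = 18  [terminal]
17. n13.idx = 11  [terminal]
18. n10.acc = "nq"  ["nq"]
19. n10.fin = false  [a₂.idx > 11]
20. n10.wid = "my"  ["my"]
21. n10.pre = 13  [a₁.idx - 5]
22. n14.tag = "mq"  [terminal]
23. n9.acc = "unq"  ["u" ++ S₁.acc]
24. n9.fin = false  [S₁.fin == true]
25. n9.wid = "mqr"  [d.tag ++ "r"]
26. n9.pre = 5  [S₁.pre - 8]
27. n1.hot = 21  [S.pre + A₀.sig + 4]
28. n1.pre = true  [A₀.sig == 12]
29. n1.mk = false  [false]
30. n0.acc = "mz"  ["mz"]
31. n0.fin = true  [A.pre == true]
32. n0.wid = "vw"  ["vw"]
33. n0.pre = 27  [A.hot * -2 + 69]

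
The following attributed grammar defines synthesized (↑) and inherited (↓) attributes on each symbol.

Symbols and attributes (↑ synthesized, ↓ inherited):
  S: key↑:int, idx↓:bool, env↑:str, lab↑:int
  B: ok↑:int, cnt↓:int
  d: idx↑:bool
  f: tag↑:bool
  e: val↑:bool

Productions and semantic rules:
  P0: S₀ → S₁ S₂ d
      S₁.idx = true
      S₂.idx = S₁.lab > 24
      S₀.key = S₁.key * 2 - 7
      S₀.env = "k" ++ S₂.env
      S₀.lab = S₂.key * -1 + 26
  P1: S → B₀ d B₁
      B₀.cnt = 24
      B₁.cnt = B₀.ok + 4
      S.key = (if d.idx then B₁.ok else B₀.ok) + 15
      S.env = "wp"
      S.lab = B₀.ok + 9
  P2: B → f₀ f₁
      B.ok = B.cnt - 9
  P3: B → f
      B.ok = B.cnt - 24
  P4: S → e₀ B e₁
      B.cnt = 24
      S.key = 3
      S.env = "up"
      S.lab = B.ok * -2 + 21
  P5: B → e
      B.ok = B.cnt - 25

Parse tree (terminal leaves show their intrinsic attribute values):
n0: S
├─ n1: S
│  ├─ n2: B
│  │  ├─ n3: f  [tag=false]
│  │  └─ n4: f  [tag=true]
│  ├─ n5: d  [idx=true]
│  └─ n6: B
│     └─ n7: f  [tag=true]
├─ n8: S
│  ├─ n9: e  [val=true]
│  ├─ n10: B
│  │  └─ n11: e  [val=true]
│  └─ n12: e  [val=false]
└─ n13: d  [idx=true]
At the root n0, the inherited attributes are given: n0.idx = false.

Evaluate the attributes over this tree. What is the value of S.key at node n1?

10

1. n0.idx = false  [given at root]
2. n1.idx = true  [true]
3. n2.cnt = 24  [24]
4. n3.tag = false  [terminal]
5. n4.tag = true  [terminal]
6. n2.ok = 15  [B.cnt - 9]
7. n5.idx = true  [terminal]
8. n6.cnt = 19  [B₀.ok + 4]
9. n7.tag = true  [terminal]
10. n6.ok = -5  [B.cnt - 24]
11. n1.key = 10  [(if d.idx then B₁.ok else B₀.ok) + 15]
12. n1.env = "wp"  ["wp"]
13. n1.lab = 24  [B₀.ok + 9]
14. n8.idx = false  [S₁.lab > 24]
15. n9.val = true  [terminal]
16. n10.cnt = 24  [24]
17. n11.val = true  [terminal]
18. n10.ok = -1  [B.cnt - 25]
19. n12.val = false  [terminal]
20. n8.key = 3  [3]
21. n8.env = "up"  ["up"]
22. n8.lab = 23  [B.ok * -2 + 21]
23. n13.idx = true  [terminal]
24. n0.key = 13  [S₁.key * 2 - 7]
25. n0.env = "kup"  ["k" ++ S₂.env]
26. n0.lab = 23  [S₂.key * -1 + 26]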